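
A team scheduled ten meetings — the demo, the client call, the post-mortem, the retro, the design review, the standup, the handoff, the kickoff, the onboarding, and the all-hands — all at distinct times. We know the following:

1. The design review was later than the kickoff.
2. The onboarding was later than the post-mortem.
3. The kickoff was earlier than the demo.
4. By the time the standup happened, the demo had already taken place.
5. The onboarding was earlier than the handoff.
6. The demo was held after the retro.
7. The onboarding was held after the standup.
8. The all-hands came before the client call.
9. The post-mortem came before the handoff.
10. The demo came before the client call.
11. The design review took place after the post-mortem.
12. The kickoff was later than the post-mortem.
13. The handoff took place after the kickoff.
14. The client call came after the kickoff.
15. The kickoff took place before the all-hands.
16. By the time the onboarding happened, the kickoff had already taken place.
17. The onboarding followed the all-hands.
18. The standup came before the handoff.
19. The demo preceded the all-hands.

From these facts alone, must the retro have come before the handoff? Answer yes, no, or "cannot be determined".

yes

Chain the constraints: the retro → the demo → the standup → the handoff. Each link is directly stated, so the retro comes before the handoff.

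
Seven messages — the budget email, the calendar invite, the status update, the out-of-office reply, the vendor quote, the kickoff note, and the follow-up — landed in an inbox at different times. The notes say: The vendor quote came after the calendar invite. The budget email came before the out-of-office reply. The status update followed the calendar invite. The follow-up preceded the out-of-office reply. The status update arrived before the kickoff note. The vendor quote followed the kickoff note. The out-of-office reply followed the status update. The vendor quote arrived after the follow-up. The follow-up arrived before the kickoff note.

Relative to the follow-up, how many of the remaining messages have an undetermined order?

3

Forced after the follow-up: the kickoff note, the out-of-office reply, and the vendor quote.
That leaves the budget email, the calendar invite, and the status update with no forced order relative to the follow-up — 3.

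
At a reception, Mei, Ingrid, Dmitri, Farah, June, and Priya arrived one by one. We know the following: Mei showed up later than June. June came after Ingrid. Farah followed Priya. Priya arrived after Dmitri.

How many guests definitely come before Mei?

2

Directly stated before Mei: June.
Ingrid reaches Mei via Ingrid → June → Mei.
No chain forces Farah (or any of the others) ahead of Mei.
That's Ingrid and June — 2 in all.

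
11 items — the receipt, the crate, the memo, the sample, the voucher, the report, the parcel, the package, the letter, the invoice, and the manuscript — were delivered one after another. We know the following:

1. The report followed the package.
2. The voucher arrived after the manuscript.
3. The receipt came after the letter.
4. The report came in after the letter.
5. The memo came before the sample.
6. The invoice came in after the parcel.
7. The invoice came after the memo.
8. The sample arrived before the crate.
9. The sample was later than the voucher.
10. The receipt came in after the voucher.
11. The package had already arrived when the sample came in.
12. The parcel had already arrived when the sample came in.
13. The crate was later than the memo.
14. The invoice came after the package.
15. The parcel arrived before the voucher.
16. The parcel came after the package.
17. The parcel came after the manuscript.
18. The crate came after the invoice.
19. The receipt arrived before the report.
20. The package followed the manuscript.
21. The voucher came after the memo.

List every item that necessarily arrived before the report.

the letter, the manuscript, the memo, the package, the parcel, the receipt, the voucher

Directly stated before the report: the letter, the package, and the receipt.
The manuscript reaches the report via the manuscript → the package → the report.
The memo reaches the report via the memo → the voucher → the receipt → the report.
The parcel reaches the report via the parcel → the voucher → the receipt → the report.
Likewise the voucher reaches the report by chaining the stated constraints.
No chain forces the invoice (or any of the others) ahead of the report.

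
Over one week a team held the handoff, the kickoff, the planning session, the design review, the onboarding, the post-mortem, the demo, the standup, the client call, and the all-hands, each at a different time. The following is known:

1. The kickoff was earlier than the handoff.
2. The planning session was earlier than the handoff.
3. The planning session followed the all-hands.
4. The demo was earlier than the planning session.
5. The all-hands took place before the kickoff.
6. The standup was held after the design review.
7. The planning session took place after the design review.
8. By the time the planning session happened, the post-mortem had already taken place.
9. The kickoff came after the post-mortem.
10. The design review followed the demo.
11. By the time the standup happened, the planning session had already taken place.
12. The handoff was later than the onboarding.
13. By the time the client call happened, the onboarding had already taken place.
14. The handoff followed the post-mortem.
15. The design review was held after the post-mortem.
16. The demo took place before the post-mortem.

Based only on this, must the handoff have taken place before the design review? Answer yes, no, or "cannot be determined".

Tracing the constraints gives the design review → the planning session → the handoff, so the design review must come before the handoff.
That means the handoff cannot be before the design review.

no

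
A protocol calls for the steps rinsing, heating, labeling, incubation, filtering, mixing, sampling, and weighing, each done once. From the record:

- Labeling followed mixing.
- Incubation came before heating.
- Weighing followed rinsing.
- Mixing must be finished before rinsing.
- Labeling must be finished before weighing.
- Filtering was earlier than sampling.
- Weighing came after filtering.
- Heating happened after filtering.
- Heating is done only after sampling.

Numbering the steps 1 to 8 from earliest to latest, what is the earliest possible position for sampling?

2

Filtering must come before sampling — 1 forced predecessor.
Nothing else is forced ahead of sampling, so its earliest slot is position 1 + 1 = 2.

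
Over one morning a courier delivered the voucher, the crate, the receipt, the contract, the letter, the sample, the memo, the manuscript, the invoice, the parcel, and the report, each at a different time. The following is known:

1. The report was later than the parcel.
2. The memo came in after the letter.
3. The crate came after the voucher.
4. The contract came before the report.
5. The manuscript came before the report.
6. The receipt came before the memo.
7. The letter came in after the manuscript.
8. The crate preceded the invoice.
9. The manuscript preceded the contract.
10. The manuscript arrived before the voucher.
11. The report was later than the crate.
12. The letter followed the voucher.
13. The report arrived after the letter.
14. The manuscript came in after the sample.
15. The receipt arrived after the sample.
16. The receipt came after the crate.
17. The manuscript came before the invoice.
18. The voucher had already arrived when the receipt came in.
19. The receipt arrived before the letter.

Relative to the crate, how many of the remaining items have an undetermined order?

Forced before the crate: the manuscript, the sample, and the voucher; forced after the crate: the invoice, the letter, the memo, the receipt, and the report.
That leaves the contract and the parcel with no forced order relative to the crate — 2.

2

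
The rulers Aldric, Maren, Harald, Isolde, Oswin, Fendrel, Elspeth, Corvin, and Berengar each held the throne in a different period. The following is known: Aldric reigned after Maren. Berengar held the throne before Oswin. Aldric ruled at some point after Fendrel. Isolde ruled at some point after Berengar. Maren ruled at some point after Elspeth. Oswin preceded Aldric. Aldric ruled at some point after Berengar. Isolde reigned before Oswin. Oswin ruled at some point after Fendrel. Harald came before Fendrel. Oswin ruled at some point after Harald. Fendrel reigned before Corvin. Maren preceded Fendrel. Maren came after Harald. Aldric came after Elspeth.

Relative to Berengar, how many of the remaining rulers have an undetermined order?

5

Forced after Berengar: Aldric, Isolde, and Oswin.
That leaves Corvin, Elspeth, Fendrel, Harald, and Maren with no forced order relative to Berengar — 5.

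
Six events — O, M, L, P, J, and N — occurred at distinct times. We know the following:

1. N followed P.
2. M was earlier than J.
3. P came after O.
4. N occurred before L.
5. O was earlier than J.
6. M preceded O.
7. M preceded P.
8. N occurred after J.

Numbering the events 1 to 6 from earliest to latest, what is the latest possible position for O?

2

O must come before J, L, N, and P — 4 events forced after it.
Everything else can be placed before O in some valid order, so O can sit as late as position 6 − 4 = 2.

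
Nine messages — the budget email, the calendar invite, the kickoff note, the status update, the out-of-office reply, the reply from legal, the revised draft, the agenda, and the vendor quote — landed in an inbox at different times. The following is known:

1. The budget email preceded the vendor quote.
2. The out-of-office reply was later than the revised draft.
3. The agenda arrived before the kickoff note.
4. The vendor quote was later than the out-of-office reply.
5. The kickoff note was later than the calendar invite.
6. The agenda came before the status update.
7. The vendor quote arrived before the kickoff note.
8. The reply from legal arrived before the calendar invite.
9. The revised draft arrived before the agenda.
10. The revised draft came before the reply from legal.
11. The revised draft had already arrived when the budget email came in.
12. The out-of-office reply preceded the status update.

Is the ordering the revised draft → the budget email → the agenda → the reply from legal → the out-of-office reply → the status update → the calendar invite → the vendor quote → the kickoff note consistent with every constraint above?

yes

Check each stated constraint against the proposed order — e.g. the budget email is ahead of the vendor quote; the agenda is ahead of the kickoff note. Every pair is in the required order; nothing is violated.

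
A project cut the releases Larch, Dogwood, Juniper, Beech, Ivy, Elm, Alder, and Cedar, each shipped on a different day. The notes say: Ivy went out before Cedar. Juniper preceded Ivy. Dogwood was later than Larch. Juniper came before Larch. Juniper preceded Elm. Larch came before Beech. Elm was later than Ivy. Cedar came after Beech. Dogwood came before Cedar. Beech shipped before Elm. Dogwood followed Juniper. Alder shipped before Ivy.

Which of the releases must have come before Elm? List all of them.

Directly stated before Elm: Beech, Ivy, and Juniper.
Alder reaches Elm via Alder → Ivy → Elm.
Larch reaches Elm via Larch → Beech → Elm.

Alder, Beech, Ivy, Juniper, Larch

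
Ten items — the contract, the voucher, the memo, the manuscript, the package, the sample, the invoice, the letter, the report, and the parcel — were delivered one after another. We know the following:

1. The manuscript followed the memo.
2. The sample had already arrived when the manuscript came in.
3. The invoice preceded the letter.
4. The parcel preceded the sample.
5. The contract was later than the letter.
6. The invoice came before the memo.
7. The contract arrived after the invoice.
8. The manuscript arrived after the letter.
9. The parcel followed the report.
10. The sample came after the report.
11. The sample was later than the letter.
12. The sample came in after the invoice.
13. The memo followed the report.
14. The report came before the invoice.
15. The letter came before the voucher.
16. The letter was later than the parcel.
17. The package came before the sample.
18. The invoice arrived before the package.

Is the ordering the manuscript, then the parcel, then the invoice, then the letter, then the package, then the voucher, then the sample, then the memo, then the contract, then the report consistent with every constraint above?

The constraints require the report before the invoice, but in the proposed sequence the invoice appears ahead of the report. That one violation is enough.

no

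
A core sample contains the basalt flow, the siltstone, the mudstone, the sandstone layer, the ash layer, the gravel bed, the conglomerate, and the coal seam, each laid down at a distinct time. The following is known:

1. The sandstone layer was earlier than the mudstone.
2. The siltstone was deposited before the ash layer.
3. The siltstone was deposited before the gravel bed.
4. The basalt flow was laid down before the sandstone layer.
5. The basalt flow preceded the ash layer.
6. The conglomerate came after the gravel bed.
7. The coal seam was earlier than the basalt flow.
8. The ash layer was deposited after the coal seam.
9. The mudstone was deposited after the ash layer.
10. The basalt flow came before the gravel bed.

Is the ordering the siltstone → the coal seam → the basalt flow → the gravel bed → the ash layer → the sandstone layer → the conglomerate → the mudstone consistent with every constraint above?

Check each stated constraint against the proposed order — e.g. the ash layer is ahead of the mudstone; the siltstone is ahead of the ash layer. Every pair is in the required order; nothing is violated.

yes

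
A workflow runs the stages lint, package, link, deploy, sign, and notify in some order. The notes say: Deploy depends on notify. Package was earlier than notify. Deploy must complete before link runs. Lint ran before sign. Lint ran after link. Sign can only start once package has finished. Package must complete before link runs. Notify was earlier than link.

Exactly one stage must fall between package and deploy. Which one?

notify

Tracing the constraints gives package → notify → deploy, so notify sits after package and before deploy.
No other stage is forced both after package and before deploy.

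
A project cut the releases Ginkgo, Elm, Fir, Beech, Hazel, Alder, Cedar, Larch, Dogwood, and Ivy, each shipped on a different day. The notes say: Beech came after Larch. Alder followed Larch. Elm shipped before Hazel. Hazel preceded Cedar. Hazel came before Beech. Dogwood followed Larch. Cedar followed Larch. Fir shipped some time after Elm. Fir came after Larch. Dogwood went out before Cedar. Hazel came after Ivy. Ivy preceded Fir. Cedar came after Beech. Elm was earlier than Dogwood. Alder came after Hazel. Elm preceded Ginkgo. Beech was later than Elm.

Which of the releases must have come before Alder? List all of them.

Directly stated before Alder: Hazel and Larch.
Elm reaches Alder via Elm → Hazel → Alder.
Ivy reaches Alder via Ivy → Hazel → Alder.
No chain forces Fir (or any of the others) ahead of Alder.

Elm, Hazel, Ivy, Larch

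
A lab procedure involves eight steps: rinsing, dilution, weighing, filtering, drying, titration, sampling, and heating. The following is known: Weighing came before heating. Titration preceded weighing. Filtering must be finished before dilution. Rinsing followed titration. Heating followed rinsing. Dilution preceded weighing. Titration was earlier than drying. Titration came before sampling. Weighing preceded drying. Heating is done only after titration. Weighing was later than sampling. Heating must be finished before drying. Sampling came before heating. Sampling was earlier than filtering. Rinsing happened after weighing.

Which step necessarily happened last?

Every other step has a chain of constraints placing it before drying, so drying is last.

drying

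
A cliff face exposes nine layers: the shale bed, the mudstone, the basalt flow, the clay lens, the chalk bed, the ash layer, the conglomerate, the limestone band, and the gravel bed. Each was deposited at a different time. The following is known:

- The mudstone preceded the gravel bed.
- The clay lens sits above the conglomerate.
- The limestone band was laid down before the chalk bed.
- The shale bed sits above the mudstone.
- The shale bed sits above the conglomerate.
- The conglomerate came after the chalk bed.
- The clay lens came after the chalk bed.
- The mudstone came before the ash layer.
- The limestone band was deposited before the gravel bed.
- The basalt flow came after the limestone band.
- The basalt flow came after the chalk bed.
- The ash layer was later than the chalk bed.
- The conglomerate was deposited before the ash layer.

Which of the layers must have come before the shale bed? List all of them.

Directly stated before the shale bed: the conglomerate and the mudstone.
The chalk bed reaches the shale bed via the chalk bed → the conglomerate → the shale bed.
The limestone band reaches the shale bed via the limestone band → the chalk bed → the conglomerate → the shale bed.
No chain forces the gravel bed (or any of the others) ahead of the shale bed.

the chalk bed, the conglomerate, the limestone band, the mudstone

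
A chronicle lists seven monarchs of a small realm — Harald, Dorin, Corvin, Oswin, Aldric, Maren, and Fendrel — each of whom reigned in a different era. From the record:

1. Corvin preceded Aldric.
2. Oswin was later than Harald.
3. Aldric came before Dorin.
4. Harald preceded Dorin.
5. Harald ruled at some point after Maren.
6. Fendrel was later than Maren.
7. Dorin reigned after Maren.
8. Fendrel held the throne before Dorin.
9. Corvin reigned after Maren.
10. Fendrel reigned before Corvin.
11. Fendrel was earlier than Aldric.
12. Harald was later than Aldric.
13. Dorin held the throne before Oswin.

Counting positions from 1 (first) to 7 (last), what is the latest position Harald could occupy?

5

Harald must come before Dorin and Oswin — 2 rulers forced after them.
Everything else can be placed before Harald in some valid order, so Harald can sit as late as position 7 − 2 = 5.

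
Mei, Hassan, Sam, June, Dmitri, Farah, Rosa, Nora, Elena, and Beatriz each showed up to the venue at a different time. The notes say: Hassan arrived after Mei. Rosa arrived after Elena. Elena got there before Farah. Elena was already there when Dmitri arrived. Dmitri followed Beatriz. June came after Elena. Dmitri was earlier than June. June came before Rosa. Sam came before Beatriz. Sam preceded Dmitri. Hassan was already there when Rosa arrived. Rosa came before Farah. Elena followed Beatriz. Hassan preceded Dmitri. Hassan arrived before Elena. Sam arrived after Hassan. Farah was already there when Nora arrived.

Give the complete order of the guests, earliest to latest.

Mei, Hassan, Sam, Beatriz, Elena, Dmitri, June, Rosa, Farah, Nora

The constraints fix every adjacent pair, so only one ordering works:
Mei → Hassan → Sam → Beatriz → Elena → Dmitri → June → Rosa → Farah → Nora.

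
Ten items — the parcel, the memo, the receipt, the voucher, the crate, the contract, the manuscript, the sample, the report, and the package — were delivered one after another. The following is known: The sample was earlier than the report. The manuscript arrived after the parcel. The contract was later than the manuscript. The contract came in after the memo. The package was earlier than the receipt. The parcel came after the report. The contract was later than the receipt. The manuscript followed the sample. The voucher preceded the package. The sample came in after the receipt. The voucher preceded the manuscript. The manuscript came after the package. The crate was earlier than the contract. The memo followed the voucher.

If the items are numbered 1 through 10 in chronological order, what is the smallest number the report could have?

5

The package, the receipt, the sample, and the voucher must all come before the report — 4 forced predecessors.
Nothing else is forced ahead of the report, so its earliest slot is position 4 + 1 = 5.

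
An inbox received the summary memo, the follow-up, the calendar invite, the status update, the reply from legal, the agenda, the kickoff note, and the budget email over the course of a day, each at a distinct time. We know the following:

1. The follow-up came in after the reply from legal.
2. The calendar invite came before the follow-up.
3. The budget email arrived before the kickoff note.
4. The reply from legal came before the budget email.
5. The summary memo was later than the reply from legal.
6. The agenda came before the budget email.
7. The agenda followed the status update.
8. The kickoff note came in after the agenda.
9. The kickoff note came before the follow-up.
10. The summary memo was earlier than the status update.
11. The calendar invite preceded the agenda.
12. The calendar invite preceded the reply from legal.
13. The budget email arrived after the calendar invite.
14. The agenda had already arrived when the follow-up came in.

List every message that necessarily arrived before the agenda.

Directly stated before the agenda: the calendar invite and the status update.
The reply from legal reaches the agenda via the reply from legal → the summary memo → the status update → the agenda.
The summary memo reaches the agenda via the summary memo → the status update → the agenda.
No chain forces the budget email (or any of the others) ahead of the agenda.

the calendar invite, the reply from legal, the status update, the summary memo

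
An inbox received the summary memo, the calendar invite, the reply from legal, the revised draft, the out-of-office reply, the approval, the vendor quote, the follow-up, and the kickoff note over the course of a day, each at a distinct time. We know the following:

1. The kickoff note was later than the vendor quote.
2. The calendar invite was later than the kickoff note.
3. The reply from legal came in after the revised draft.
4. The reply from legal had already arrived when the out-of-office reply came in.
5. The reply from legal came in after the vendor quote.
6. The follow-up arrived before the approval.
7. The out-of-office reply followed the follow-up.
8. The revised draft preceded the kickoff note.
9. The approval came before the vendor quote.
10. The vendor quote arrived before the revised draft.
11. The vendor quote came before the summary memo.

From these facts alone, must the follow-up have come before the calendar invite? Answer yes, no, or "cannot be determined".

Chain the constraints: the follow-up → the approval → the vendor quote → the kickoff note → the calendar invite. Each link is directly stated, so the follow-up comes before the calendar invite.

yes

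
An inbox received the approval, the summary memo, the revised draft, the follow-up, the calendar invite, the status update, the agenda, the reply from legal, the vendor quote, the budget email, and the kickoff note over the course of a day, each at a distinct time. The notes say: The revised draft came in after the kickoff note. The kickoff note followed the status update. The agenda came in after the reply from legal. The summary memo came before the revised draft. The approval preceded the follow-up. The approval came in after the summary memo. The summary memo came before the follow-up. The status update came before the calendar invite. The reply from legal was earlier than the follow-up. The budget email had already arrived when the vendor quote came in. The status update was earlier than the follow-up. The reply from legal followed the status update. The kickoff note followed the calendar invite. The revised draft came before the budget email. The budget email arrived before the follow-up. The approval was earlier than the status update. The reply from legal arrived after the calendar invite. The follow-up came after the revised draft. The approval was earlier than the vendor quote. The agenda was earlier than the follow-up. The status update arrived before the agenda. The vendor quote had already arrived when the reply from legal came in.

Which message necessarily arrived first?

the summary memo

The summary memo has a chain of constraints placing it before every other message, so the summary memo must be first.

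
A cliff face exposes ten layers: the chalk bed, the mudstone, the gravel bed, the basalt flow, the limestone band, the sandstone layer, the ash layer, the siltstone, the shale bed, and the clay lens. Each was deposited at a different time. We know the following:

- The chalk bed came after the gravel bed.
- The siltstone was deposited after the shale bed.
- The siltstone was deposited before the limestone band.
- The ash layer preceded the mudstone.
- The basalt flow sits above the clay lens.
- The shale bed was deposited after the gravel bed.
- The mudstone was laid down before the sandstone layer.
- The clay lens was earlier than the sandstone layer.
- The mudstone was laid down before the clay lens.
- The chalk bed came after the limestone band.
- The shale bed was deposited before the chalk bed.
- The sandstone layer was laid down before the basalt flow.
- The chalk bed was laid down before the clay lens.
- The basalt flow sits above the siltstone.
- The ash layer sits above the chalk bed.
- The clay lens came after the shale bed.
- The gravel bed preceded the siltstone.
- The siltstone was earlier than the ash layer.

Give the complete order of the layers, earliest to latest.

The constraints fix every adjacent pair, so only one ordering works:
the gravel bed → the shale bed → the siltstone → the limestone band → the chalk bed → the ash layer → the mudstone → the clay lens → the sandstone layer → the basalt flow.

the gravel bed, the shale bed, the siltstone, the limestone band, the chalk bed, the ash layer, the mudstone, the clay lens, the sandstone layer, the basalt flow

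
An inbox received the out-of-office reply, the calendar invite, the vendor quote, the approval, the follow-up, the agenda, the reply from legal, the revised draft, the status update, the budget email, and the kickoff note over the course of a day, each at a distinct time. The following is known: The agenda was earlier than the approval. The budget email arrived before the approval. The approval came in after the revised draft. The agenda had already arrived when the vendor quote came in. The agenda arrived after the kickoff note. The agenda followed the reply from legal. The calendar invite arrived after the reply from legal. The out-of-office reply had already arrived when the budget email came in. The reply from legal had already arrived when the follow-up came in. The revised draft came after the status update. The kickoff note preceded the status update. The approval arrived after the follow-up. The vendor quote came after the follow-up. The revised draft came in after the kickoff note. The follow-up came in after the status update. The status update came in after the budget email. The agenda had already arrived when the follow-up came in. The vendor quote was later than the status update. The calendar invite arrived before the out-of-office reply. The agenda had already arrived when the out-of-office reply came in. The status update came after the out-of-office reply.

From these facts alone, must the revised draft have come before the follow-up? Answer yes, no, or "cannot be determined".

cannot be determined

No chain of stated constraints runs from the revised draft to the follow-up, and none runs from the follow-up to the revised draft either.
So the relative order of the revised draft and the follow-up is not fixed by the given facts.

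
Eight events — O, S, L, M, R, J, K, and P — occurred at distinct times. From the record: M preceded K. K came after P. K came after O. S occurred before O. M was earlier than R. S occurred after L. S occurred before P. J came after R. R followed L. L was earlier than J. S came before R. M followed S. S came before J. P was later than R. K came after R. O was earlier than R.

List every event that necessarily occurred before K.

L, M, O, P, R, S

Directly stated before K: M, O, P, and R.
L reaches K via L → R → K.
S reaches K via S → P → K.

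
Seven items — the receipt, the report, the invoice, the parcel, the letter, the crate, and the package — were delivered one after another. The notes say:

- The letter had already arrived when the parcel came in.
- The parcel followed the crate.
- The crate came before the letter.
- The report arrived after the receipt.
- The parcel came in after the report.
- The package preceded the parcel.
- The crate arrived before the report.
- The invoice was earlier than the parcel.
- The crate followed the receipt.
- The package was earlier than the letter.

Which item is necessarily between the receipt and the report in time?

the crate

Tracing the constraints gives the receipt → the crate → the report, so the crate sits after the receipt and before the report.
No other item is forced both after the receipt and before the report.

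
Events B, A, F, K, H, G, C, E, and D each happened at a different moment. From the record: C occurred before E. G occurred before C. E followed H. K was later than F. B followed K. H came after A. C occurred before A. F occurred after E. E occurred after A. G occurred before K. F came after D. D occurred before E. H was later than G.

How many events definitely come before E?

5

Directly stated before E: A, C, D, and H.
G reaches E via G → C → E.
No chain forces F (or any of the others) ahead of E.
That's A, C, D, G, and H — 5 in all.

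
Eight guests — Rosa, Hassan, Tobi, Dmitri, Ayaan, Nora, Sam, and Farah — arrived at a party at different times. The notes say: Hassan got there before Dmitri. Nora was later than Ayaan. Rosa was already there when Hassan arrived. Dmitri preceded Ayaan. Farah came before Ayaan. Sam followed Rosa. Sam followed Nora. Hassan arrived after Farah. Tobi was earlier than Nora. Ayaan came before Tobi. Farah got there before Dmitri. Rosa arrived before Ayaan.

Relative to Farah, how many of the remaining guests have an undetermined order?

1

Forced after Farah: Ayaan, Dmitri, Hassan, Nora, Sam, and Tobi.
That leaves Rosa with no forced order relative to Farah — 1.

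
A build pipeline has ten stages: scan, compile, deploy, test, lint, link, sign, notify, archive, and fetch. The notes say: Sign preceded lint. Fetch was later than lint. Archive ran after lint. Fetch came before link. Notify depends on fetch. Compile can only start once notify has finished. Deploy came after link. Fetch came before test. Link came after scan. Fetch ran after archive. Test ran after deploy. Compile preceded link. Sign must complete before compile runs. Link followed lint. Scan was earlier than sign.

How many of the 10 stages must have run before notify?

Directly stated before notify: fetch.
Archive reaches notify via archive → fetch → notify.
Lint reaches notify via lint → fetch → notify.
Scan reaches notify via scan → sign → lint → fetch → notify.
Likewise sign reaches notify by chaining the stated constraints.
That's archive, fetch, lint, scan, and sign — 5 in all.

5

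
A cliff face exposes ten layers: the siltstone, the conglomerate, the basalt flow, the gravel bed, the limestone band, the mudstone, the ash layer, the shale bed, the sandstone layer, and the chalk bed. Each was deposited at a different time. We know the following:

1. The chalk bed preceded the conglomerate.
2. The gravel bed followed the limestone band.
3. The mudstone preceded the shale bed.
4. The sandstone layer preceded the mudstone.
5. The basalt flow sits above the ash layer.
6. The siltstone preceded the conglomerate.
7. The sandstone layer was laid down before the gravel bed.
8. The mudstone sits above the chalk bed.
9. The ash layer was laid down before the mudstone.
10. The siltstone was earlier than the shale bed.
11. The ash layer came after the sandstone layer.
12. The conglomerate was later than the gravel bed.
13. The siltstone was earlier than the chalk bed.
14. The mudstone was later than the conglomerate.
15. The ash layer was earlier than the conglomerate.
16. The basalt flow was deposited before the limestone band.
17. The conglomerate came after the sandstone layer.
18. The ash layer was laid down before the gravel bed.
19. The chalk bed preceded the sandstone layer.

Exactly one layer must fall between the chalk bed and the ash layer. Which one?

the sandstone layer

Tracing the constraints gives the chalk bed → the sandstone layer → the ash layer, so the sandstone layer sits after the chalk bed and before the ash layer.
No other layer is forced both after the chalk bed and before the ash layer.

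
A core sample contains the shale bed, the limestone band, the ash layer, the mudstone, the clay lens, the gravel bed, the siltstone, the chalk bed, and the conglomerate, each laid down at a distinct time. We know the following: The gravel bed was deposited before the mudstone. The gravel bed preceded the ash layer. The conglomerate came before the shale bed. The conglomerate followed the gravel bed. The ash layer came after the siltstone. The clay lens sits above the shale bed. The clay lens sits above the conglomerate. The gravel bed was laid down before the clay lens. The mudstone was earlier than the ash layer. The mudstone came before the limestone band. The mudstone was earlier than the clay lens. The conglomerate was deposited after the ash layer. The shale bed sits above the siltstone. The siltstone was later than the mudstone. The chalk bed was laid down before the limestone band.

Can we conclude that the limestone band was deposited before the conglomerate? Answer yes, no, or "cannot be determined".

No chain of stated constraints runs from the limestone band to the conglomerate, and none runs from the conglomerate to the limestone band either.
So the relative order of the limestone band and the conglomerate is not fixed by the given facts.

cannot be determined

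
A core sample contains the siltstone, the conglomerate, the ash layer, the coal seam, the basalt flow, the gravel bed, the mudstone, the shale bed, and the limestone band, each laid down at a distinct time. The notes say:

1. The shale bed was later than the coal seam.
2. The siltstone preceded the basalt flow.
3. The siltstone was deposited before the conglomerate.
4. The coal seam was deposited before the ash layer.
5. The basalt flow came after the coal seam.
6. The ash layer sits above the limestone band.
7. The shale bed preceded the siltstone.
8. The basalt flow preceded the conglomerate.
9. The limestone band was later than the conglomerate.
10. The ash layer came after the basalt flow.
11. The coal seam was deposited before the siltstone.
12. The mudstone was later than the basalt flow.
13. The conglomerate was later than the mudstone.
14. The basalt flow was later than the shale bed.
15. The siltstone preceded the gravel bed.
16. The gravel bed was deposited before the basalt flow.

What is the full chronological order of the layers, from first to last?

the coal seam, the shale bed, the siltstone, the gravel bed, the basalt flow, the mudstone, the conglomerate, the limestone band, the ash layer

The constraints fix every adjacent pair, so only one ordering works:
the coal seam → the shale bed → the siltstone → the gravel bed → the basalt flow → the mudstone → the conglomerate → the limestone band → the ash layer.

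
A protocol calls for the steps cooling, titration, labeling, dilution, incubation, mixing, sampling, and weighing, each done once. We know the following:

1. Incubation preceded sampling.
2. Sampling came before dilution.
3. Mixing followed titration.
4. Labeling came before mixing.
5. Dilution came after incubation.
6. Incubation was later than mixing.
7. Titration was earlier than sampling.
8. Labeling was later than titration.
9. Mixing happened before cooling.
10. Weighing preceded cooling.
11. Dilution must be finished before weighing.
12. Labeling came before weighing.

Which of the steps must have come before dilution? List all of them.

Directly stated before dilution: incubation and sampling.
Labeling reaches dilution via labeling → mixing → incubation → dilution.
Mixing reaches dilution via mixing → incubation → dilution.
Titration reaches dilution via titration → sampling → dilution.
No chain forces cooling (or any of the others) ahead of dilution.

incubation, labeling, mixing, sampling, titration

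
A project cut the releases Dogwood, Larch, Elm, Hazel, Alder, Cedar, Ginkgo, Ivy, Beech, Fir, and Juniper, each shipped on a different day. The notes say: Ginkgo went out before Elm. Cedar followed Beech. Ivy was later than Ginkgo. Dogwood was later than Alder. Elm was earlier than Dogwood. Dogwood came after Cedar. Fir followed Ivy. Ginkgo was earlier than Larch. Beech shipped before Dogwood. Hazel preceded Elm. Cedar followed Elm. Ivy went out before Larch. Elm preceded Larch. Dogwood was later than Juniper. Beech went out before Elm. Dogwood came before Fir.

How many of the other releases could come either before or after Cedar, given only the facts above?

Forced before Cedar: Beech, Elm, Ginkgo, and Hazel; forced after Cedar: Dogwood and Fir.
That leaves Alder, Ivy, Juniper, and Larch with no forced order relative to Cedar — 4.

4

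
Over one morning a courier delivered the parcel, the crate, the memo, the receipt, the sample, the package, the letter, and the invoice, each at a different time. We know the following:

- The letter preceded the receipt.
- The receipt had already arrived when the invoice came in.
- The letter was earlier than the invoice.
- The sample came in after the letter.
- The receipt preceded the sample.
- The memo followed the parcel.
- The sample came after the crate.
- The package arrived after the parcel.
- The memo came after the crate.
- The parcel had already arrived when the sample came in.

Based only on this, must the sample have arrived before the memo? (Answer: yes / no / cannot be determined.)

No chain of stated constraints runs from the sample to the memo, and none runs from the memo to the sample either.
So the relative order of the sample and the memo is not fixed by the given facts.

cannot be determined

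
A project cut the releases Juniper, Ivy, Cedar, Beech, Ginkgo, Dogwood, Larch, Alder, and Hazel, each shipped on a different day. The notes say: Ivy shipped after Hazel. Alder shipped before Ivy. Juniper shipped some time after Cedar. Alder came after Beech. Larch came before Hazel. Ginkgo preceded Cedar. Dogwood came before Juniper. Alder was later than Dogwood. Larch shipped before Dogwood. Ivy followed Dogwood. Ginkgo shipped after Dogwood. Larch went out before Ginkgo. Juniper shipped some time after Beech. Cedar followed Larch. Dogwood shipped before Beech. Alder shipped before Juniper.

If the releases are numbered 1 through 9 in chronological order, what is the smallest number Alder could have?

4

Beech, Dogwood, and Larch must all come before Alder — 3 forced predecessors.
Nothing else is forced ahead of Alder, so its earliest slot is position 3 + 1 = 4.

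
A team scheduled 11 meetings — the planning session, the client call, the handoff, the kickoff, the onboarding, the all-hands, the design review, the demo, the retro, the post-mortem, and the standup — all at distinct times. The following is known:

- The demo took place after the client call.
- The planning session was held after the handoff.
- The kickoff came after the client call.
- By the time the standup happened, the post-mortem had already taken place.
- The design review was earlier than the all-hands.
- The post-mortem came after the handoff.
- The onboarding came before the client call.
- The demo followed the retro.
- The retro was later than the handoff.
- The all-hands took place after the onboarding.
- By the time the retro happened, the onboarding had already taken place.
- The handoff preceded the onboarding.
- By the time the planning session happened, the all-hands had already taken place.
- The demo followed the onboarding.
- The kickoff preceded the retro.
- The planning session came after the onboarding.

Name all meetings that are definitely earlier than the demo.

the client call, the handoff, the kickoff, the onboarding, the retro

Directly stated before the demo: the client call, the onboarding, and the retro.
The handoff reaches the demo via the handoff → the onboarding → the demo.
The kickoff reaches the demo via the kickoff → the retro → the demo.
No chain forces the design review (or any of the others) ahead of the demo.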